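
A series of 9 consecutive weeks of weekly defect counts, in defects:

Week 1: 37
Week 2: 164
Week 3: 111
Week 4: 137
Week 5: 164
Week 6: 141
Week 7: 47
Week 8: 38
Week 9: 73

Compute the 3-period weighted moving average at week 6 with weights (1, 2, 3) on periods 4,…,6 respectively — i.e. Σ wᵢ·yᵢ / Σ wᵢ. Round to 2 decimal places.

Weighted sum: 1·137 + 2·164 + 3·141 = 137 + 328 + 423 = 888
Weight total: 1 + 2 + 3 = 6
WMA = 888 / 6 = 148.00

148.00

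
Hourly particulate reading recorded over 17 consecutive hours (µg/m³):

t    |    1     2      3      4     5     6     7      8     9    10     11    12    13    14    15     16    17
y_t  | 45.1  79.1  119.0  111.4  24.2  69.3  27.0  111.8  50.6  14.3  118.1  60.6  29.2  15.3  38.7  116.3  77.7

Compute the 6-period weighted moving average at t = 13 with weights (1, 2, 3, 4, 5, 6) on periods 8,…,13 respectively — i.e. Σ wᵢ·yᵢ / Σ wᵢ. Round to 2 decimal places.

57.45

Weighted sum: 1·111.8 + 2·50.6 + 3·14.3 + 4·118.1 + 5·60.6 + 6·29.2 = 111.8 + 101.2 + 42.9 + 472.4 + 303.0 + 175.2 = 1206.5
Weight total: 1 + 2 + 3 + 4 + 5 + 6 = 21
WMA = 1206.5 / 21 = 57.45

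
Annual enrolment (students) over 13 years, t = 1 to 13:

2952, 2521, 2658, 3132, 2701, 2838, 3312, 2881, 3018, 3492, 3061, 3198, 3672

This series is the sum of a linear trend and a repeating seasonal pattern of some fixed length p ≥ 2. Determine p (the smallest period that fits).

3

First differences y_{t+1} − y_t: -431, 137, 474, -431, 137, 474, -431, 137, …
The difference pattern repeats every 3 terms and not for any smaller step, so p = 3.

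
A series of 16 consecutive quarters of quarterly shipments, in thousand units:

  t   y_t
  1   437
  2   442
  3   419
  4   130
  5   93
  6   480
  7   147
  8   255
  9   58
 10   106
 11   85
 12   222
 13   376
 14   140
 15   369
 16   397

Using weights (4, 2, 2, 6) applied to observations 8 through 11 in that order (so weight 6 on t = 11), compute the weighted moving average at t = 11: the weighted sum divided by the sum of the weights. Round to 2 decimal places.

132.71

Weighted sum: 4·255 + 2·58 + 2·106 + 6·85 = 1020 + 116 + 212 + 510 = 1858
Weight total: 4 + 2 + 2 + 6 = 14
WMA = 1858 / 14 = 132.71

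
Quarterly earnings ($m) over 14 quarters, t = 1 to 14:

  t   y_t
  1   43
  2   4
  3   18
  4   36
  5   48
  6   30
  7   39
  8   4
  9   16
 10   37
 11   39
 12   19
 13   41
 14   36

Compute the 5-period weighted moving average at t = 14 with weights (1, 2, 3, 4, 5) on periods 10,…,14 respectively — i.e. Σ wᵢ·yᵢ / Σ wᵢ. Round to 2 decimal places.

34.40

Weighted sum: 1·37 + 2·39 + 3·19 + 4·41 + 5·36 = 37 + 78 + 57 + 164 + 180 = 516
Weight total: 1 + 2 + 3 + 4 + 5 = 15
WMA = 516 / 15 = 34.40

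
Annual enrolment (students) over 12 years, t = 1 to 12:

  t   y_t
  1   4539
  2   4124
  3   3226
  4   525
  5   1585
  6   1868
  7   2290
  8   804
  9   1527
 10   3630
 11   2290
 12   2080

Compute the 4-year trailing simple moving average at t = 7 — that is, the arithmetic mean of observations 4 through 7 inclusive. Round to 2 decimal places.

1567.00

Sum of periods 4–7: 525 + 1585 + 1868 + 2290 = 6268
Divide by 4: 6268 / 4 = 1567.00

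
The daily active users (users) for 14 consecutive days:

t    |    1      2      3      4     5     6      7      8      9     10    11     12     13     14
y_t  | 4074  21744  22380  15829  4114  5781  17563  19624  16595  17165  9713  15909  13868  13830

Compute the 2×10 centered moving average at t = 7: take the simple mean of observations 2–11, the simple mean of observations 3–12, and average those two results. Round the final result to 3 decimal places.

14759.050

Sum over 2–11: 21744 + 22380 + 15829 + 4114 + 5781 + 17563 + 19624 + 16595 + 17165 + 9713 = 150508
Sum over 3–12: 22380 + 15829 + 4114 + 5781 + 17563 + 19624 + 16595 + 17165 + 9713 + 15909 = 144673
CMA at t=7 = (150508 + 144673) / (2·10) = 295181 / 20 = 14759.050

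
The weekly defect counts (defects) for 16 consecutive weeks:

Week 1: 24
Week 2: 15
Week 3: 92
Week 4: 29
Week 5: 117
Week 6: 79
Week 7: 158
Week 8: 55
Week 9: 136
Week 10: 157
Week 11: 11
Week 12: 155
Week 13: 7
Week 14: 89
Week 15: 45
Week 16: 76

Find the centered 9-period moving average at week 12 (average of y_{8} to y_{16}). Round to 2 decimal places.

81.22

Sum of periods 8–16: 55 + 136 + 157 + 11 + 155 + 7 + 89 + 45 + 76 = 731
Divide by 9: 731 / 9 = 81.22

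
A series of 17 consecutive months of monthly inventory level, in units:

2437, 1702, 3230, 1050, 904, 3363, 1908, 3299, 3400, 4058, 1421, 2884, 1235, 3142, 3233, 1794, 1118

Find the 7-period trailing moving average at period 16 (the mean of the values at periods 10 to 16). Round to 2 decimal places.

2538.14

Sum of periods 10–16: 4058 + 1421 + 2884 + 1235 + 3142 + 3233 + 1794 = 17767
Divide by 7: 17767 / 7 = 2538.14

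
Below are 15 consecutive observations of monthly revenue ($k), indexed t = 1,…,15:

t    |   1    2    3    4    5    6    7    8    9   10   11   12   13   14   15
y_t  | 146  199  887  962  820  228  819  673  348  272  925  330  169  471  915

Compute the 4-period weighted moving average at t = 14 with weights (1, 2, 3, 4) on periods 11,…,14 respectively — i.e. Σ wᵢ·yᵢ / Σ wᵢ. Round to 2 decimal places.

Weighted sum: 1·925 + 2·330 + 3·169 + 4·471 = 925 + 660 + 507 + 1884 = 3976
Weight total: 1 + 2 + 3 + 4 = 10
WMA = 3976 / 10 = 397.60

397.60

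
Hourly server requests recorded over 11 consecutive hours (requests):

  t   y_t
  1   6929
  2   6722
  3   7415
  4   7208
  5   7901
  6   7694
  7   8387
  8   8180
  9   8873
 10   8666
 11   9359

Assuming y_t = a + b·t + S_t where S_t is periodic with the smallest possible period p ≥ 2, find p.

First differences y_{t+1} − y_t: -207, 693, -207, 693, -207, 693, …
The difference pattern repeats every 2 terms and not for any smaller step, so p = 2.

2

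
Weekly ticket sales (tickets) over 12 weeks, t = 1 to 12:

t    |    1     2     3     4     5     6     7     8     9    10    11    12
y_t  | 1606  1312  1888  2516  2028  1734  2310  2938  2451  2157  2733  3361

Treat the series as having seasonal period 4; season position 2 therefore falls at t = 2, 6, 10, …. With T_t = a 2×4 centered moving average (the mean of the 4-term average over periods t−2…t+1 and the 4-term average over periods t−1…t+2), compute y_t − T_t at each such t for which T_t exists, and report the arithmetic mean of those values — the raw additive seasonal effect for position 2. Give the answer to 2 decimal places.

-465.69

Season position 2 occurs at t = 6, 10 (where T_t is defined).
t=6: T_6 = 2199.7500; y_6 − T_6 = 1734 − 2199.7500 = -465.7500
t=10: T_10 = 2622.6250; y_10 − T_10 = 2157 − 2622.6250 = -465.6250
Mean deviation: (-465.7500 + -465.6250) / 2 = -465.69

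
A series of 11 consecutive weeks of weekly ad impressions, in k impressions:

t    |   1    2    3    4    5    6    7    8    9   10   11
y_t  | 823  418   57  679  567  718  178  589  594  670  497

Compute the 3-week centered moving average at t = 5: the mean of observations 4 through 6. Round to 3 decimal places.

654.667

Sum of periods 4–6: 679 + 567 + 718 = 1964
Divide by 3: 1964 / 3 = 654.667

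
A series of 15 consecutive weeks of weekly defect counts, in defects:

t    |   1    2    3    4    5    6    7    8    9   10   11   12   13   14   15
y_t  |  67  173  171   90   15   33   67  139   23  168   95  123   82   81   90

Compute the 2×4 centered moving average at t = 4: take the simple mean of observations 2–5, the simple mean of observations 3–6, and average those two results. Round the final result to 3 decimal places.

Sum over 2–5: 173 + 171 + 90 + 15 = 449
Sum over 3–6: 171 + 90 + 15 + 33 = 309
CMA at t=4 = (449 + 309) / (2·4) = 758 / 8 = 94.750

94.750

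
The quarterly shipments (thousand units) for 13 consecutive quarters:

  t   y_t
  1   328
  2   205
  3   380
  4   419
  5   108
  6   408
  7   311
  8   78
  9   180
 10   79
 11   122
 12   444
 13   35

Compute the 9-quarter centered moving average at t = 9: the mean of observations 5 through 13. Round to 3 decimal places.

Sum of periods 5–13: 108 + 408 + 311 + 78 + 180 + 79 + 122 + 444 + 35 = 1765
Divide by 9: 1765 / 9 = 196.111

196.111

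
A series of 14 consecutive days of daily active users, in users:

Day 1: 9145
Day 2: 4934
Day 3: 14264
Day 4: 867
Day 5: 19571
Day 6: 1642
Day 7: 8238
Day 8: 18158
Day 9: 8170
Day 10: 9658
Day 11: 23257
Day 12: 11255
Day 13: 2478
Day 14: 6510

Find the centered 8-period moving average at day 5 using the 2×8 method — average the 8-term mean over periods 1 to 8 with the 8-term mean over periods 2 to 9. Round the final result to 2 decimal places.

Sum over 1–8: 9145 + 4934 + 14264 + 867 + 19571 + 1642 + 8238 + 18158 = 76819
Sum over 2–9: 4934 + 14264 + 867 + 19571 + 1642 + 8238 + 18158 + 8170 = 75844
CMA at t=5 = (76819 + 75844) / (2·8) = 152663 / 16 = 9541.44

9541.44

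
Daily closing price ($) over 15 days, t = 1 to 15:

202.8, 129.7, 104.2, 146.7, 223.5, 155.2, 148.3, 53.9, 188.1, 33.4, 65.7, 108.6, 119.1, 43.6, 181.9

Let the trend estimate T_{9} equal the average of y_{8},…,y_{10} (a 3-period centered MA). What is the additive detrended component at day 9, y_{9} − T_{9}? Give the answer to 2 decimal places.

Trend T_9 = (53.9 + 188.1 + 33.4) / 3 = 275.4/3 = 91.8000
Detrended value: 188.1 − 91.8000 = 96.30

96.30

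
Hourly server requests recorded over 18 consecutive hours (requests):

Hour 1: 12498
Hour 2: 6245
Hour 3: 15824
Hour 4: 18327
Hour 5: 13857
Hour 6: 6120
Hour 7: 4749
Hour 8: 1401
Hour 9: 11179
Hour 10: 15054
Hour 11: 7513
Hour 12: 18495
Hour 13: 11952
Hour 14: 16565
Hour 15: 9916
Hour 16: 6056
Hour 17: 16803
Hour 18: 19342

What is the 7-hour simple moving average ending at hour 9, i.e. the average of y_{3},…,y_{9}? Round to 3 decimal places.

Sum of periods 3–9: 15824 + 18327 + 13857 + 6120 + 4749 + 1401 + 11179 = 71457
Divide by 7: 71457 / 7 = 10208.143

10208.143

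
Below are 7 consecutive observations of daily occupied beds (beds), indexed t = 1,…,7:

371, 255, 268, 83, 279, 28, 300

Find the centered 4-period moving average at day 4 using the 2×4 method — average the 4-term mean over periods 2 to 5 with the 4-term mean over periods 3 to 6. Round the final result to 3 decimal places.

192.875

Sum over 2–5: 255 + 268 + 83 + 279 = 885
Sum over 3–6: 268 + 83 + 279 + 28 = 658
CMA at t=4 = (885 + 658) / (2·4) = 1543 / 8 = 192.875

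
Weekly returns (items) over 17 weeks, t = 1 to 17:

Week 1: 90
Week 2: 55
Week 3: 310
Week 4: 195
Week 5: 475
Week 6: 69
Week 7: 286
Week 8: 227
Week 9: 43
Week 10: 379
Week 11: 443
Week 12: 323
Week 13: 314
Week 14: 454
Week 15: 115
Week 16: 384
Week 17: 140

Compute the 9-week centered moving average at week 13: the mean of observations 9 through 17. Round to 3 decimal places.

288.333

Sum of periods 9–17: 43 + 379 + 443 + 323 + 314 + 454 + 115 + 384 + 140 = 2595
Divide by 9: 2595 / 9 = 288.333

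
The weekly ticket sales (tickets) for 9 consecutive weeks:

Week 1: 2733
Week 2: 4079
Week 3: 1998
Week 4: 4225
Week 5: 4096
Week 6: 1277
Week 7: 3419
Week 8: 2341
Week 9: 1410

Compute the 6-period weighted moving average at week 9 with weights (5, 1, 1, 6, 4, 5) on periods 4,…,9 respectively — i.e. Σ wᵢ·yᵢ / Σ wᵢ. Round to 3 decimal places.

Weighted sum: 5·4225 + 1·4096 + 1·1277 + 6·3419 + 4·2341 + 5·1410 = 21125 + 4096 + 1277 + 20514 + 9364 + 7050 = 63426
Weight total: 5 + 1 + 1 + 6 + 4 + 5 = 22
WMA = 63426 / 22 = 2883.000

2883.000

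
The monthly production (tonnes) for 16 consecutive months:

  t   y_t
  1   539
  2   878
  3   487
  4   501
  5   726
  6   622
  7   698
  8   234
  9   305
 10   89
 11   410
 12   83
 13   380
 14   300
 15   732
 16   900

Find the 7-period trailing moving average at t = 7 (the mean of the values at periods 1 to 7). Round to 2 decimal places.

Sum of periods 1–7: 539 + 878 + 487 + 501 + 726 + 622 + 698 = 4451
Divide by 7: 4451 / 7 = 635.86

635.86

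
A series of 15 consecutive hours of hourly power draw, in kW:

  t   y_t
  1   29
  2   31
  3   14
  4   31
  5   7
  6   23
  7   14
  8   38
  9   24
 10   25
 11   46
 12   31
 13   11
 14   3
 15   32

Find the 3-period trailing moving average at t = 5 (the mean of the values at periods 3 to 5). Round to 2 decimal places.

Sum of periods 3–5: 14 + 31 + 7 = 52
Divide by 3: 52 / 3 = 17.33

17.33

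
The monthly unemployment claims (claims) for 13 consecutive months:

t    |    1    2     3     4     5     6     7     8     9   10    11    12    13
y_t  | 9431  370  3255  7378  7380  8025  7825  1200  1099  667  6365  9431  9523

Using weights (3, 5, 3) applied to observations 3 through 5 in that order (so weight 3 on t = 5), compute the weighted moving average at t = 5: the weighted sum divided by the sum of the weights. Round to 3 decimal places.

6254.091

Weighted sum: 3·3255 + 5·7378 + 3·7380 = 9765 + 36890 + 22140 = 68795
Weight total: 3 + 5 + 3 = 11
WMA = 68795 / 11 = 6254.091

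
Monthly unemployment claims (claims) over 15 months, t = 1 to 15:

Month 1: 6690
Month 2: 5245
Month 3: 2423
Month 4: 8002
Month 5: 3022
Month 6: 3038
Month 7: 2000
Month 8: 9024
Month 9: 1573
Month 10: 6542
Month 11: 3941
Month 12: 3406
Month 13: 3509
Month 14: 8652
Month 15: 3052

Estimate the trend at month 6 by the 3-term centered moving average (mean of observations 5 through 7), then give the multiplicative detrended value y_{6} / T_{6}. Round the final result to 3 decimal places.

Trend T_6 = (3022 + 3038 + 2000) / 3 = 8060/3 = 2686.66667
Ratio to trend: 3038 / 2686.66667 = 1.131

1.131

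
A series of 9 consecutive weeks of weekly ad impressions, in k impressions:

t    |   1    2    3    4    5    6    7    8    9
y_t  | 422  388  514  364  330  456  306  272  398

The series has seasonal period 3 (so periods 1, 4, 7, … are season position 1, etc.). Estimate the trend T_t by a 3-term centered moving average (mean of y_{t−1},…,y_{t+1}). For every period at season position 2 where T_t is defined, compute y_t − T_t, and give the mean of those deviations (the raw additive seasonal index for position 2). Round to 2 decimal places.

Season position 2 occurs at t = 2, 5, 8 (where T_t is defined).
t=2: T_2 = 441.3333; y_2 − T_2 = 388 − 441.3333 = -53.3333
t=5: T_5 = 383.3333; y_5 − T_5 = 330 − 383.3333 = -53.3333
t=8: T_8 = 325.3333; y_8 − T_8 = 272 − 325.3333 = -53.3333
Mean deviation: (-53.3333 + -53.3333 + -53.3333) / 3 = -53.33

-53.33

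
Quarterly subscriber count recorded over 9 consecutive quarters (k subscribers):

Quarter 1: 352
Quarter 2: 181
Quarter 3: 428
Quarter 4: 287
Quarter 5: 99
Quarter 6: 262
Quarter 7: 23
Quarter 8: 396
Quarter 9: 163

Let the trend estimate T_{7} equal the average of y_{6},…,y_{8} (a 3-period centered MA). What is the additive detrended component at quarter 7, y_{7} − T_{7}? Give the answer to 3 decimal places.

-204.000

Trend T_7 = (262 + 23 + 396) / 3 = 681/3 = 227.00000
Detrended value: 23 − 227.00000 = -204.000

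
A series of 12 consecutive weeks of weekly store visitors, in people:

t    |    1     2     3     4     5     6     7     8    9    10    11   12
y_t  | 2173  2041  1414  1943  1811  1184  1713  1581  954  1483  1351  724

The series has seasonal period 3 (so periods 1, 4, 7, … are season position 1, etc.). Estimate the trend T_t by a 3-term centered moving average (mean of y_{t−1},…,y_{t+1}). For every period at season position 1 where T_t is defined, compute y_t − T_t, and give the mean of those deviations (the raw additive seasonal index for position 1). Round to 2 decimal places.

220.33

Season position 1 occurs at t = 4, 7, 10 (where T_t is defined).
t=4: T_4 = 1722.6667; y_4 − T_4 = 1943 − 1722.6667 = 220.3333
t=7: T_7 = 1492.6667; y_7 − T_7 = 1713 − 1492.6667 = 220.3333
t=10: T_10 = 1262.6667; y_10 − T_10 = 1483 − 1262.6667 = 220.3333
Mean deviation: (220.3333 + 220.3333 + 220.3333) / 3 = 220.33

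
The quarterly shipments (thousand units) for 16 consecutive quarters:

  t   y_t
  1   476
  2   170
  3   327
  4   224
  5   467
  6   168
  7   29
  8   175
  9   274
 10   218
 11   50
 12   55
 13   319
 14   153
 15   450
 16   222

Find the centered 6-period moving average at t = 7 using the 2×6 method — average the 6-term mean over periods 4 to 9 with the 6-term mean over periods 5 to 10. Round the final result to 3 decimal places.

Sum over 4–9: 224 + 467 + 168 + 29 + 175 + 274 = 1337
Sum over 5–10: 467 + 168 + 29 + 175 + 274 + 218 = 1331
CMA at t=7 = (1337 + 1331) / (2·6) = 2668 / 12 = 222.333

222.333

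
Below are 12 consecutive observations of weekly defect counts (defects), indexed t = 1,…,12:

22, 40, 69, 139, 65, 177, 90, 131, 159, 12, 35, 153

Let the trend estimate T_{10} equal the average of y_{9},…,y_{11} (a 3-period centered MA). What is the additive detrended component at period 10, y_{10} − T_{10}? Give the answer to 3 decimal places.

-56.667

Trend T_10 = (159 + 12 + 35) / 3 = 206/3 = 68.66667
Detrended value: 12 − 68.66667 = -56.667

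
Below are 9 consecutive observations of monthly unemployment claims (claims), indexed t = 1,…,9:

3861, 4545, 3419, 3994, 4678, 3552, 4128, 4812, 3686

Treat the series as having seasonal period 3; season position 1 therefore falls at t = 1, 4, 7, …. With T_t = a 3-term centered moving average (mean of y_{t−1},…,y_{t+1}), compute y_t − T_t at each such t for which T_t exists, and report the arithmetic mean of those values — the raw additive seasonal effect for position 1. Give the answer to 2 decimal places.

Season position 1 occurs at t = 4, 7 (where T_t is defined).
t=4: T_4 = 4030.3333; y_4 − T_4 = 3994 − 4030.3333 = -36.3333
t=7: T_7 = 4164.0000; y_7 − T_7 = 4128 − 4164.0000 = -36.0000
Mean deviation: (-36.3333 + -36.0000) / 2 = -36.17

-36.17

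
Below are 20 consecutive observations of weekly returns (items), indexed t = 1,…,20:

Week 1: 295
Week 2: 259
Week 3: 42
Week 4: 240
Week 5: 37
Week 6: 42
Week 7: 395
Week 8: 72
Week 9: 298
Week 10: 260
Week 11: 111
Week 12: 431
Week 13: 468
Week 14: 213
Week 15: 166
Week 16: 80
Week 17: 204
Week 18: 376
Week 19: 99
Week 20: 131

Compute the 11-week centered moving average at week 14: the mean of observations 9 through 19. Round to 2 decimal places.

Sum of periods 9–19: 298 + 260 + 111 + 431 + 468 + 213 + 166 + 80 + 204 + 376 + 99 = 2706
Divide by 11: 2706 / 11 = 246.00

246.00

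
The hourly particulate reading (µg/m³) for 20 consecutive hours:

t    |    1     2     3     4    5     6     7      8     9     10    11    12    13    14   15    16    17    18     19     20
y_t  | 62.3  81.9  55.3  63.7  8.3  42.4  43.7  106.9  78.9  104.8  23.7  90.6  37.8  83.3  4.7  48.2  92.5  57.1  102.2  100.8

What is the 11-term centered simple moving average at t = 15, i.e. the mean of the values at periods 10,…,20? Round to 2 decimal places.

67.79

Sum of periods 10–20: 104.8 + 23.7 + 90.6 + 37.8 + 83.3 + 4.7 + 48.2 + 92.5 + 57.1 + 102.2 + 100.8 = 745.7
Divide by 11: 745.7 / 11 = 67.79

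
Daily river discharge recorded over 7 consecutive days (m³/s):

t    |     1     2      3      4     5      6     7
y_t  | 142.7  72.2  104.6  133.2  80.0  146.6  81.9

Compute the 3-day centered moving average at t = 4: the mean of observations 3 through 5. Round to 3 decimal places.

Sum of periods 3–5: 104.6 + 133.2 + 80.0 = 317.8
Divide by 3: 317.8 / 3 = 105.933

105.933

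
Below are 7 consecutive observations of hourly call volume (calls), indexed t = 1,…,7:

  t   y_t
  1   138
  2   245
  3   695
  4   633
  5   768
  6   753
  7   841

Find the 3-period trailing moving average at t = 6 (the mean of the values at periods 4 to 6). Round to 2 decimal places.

718.00

Sum of periods 4–6: 633 + 768 + 753 = 2154
Divide by 3: 2154 / 3 = 718.00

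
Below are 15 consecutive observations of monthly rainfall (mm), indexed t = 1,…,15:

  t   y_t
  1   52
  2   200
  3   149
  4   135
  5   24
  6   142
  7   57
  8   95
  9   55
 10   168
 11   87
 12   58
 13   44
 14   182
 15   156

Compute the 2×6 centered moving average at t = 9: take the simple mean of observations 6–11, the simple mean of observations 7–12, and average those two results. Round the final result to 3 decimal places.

Sum over 6–11: 142 + 57 + 95 + 55 + 168 + 87 = 604
Sum over 7–12: 57 + 95 + 55 + 168 + 87 + 58 = 520
CMA at t=9 = (604 + 520) / (2·6) = 1124 / 12 = 93.667

93.667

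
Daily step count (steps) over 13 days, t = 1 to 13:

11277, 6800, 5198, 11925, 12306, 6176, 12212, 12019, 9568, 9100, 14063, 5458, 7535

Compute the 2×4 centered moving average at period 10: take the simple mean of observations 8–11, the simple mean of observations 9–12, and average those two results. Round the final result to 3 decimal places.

10367.375

Sum over 8–11: 12019 + 9568 + 9100 + 14063 = 44750
Sum over 9–12: 9568 + 9100 + 14063 + 5458 = 38189
CMA at t=10 = (44750 + 38189) / (2·4) = 82939 / 8 = 10367.375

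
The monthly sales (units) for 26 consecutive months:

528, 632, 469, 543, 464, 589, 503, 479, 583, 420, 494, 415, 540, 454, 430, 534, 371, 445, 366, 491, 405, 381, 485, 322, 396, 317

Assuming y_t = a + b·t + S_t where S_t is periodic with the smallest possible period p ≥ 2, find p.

7

First differences y_{t+1} − y_t: 104, -163, 74, -79, 125, -86, -24, 104, -163, 74, -79, 125, -86, -24, 104, -163, …
The difference pattern repeats every 7 terms and not for any smaller step, so p = 7.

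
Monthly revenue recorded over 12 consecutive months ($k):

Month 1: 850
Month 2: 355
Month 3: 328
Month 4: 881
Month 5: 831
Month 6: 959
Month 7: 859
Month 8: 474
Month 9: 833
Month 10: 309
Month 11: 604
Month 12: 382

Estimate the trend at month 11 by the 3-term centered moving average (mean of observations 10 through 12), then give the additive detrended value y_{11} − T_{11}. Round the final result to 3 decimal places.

172.333

Trend T_11 = (309 + 604 + 382) / 3 = 1295/3 = 431.66667
Detrended value: 604 − 431.66667 = 172.333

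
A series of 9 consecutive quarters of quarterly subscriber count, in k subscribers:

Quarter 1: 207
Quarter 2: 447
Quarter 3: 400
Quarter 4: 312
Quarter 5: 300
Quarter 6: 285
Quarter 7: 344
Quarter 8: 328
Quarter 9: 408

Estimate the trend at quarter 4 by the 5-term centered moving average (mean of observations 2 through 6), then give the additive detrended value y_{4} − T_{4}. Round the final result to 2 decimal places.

Trend T_4 = (447 + 400 + 312 + 300 + 285) / 5 = 1744/5 = 348.8000
Detrended value: 312 − 348.8000 = -36.80

-36.80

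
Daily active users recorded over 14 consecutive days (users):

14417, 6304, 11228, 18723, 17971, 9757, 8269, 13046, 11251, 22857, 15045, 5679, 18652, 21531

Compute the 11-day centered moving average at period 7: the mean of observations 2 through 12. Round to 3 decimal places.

12739.091

Sum of periods 2–12: 6304 + 11228 + 18723 + 17971 + 9757 + 8269 + 13046 + 11251 + 22857 + 15045 + 5679 = 140130
Divide by 11: 140130 / 11 = 12739.091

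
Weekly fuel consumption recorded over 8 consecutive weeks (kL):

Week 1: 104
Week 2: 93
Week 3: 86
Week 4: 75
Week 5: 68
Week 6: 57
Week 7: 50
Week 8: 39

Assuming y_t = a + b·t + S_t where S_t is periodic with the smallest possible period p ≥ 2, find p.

2

First differences y_{t+1} − y_t: -11, -7, -11, -7, -11, -7, …
The difference pattern repeats every 2 terms and not for any smaller step, so p = 2.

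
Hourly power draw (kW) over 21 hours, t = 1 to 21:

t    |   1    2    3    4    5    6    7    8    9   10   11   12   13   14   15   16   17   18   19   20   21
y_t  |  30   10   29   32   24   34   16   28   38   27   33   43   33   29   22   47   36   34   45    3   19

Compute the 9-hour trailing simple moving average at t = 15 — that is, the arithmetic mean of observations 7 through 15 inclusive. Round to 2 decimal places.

29.89

Sum of periods 7–15: 16 + 28 + 38 + 27 + 33 + 43 + 33 + 29 + 22 = 269
Divide by 9: 269 / 9 = 29.89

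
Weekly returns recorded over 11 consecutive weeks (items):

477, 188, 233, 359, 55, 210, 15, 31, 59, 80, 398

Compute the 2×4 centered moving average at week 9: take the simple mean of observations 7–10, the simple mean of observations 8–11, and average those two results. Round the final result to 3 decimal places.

Sum over 7–10: 15 + 31 + 59 + 80 = 185
Sum over 8–11: 31 + 59 + 80 + 398 = 568
CMA at t=9 = (185 + 568) / (2·4) = 753 / 8 = 94.125

94.125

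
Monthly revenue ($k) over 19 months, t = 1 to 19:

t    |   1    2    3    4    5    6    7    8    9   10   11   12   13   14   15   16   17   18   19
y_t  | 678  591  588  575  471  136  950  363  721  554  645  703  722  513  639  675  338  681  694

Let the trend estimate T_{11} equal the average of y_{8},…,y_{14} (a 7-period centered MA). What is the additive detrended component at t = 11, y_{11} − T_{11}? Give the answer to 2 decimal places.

42.00

Trend T_11 = (363 + 721 + 554 + 645 + 703 + 722 + 513) / 7 = 4221/7 = 603.0000
Detrended value: 645 − 603.0000 = 42.00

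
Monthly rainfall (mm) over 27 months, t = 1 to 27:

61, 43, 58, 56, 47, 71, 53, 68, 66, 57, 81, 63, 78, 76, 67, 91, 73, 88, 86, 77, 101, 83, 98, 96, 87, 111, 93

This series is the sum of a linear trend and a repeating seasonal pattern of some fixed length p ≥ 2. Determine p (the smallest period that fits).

5

First differences y_{t+1} − y_t: -18, 15, -2, -9, 24, -18, 15, -2, -9, 24, -18, 15, …
The difference pattern repeats every 5 terms and not for any smaller step, so p = 5.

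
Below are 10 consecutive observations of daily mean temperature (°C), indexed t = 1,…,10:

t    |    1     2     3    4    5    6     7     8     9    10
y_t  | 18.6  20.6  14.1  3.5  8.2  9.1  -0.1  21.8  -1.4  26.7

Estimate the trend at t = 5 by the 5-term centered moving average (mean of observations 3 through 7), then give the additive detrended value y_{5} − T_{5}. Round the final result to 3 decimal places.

1.240

Trend T_5 = (14.1 + 3.5 + 8.2 + 9.1 + (-0.1)) / 5 = 34.8/5 = 6.96000
Detrended value: 8.2 − 6.96000 = 1.240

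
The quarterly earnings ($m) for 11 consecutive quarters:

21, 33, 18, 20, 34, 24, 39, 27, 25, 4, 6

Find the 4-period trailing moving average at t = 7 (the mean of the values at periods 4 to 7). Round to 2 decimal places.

29.25

Sum of periods 4–7: 20 + 34 + 24 + 39 = 117
Divide by 4: 117 / 4 = 29.25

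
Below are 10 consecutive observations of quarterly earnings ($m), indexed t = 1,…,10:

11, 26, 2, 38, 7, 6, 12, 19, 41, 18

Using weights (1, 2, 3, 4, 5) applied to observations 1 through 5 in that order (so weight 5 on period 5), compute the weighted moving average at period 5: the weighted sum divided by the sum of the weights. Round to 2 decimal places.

Weighted sum: 1·11 + 2·26 + 3·2 + 4·38 + 5·7 = 11 + 52 + 6 + 152 + 35 = 256
Weight total: 1 + 2 + 3 + 4 + 5 = 15
WMA = 256 / 15 = 17.07

17.07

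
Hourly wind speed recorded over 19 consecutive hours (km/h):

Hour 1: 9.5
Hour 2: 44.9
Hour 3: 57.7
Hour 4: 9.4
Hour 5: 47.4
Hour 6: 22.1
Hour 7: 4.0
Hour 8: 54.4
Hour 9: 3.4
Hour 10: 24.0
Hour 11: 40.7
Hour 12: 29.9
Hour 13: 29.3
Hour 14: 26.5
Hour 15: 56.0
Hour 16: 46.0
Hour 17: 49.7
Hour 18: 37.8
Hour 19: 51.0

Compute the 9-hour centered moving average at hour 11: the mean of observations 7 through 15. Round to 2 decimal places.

Sum of periods 7–15: 4.0 + 54.4 + 3.4 + 24.0 + 40.7 + 29.9 + 29.3 + 26.5 + 56.0 = 268.2
Divide by 9: 268.2 / 9 = 29.80

29.80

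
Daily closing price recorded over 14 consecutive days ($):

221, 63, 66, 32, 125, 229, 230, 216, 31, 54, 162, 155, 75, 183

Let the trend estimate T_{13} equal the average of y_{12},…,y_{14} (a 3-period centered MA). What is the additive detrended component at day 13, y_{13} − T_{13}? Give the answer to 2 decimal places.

-62.67

Trend T_13 = (155 + 75 + 183) / 3 = 413/3 = 137.6667
Detrended value: 75 − 137.6667 = -62.67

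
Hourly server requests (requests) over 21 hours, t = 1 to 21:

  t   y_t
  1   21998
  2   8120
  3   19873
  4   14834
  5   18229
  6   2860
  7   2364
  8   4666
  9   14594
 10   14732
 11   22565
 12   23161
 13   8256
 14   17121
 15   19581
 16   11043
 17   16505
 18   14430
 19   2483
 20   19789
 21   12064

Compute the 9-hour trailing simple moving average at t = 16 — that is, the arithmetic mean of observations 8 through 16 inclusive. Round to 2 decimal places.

Sum of periods 8–16: 4666 + 14594 + 14732 + 22565 + 23161 + 8256 + 17121 + 19581 + 11043 = 135719
Divide by 9: 135719 / 9 = 15079.89

15079.89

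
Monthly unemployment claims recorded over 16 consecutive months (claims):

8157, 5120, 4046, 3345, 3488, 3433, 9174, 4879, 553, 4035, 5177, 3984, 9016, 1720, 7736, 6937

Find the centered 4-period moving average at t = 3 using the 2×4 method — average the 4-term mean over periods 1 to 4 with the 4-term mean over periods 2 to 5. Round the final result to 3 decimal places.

Sum over 1–4: 8157 + 5120 + 4046 + 3345 = 20668
Sum over 2–5: 5120 + 4046 + 3345 + 3488 = 15999
CMA at t=3 = (20668 + 15999) / (2·4) = 36667 / 8 = 4583.375

4583.375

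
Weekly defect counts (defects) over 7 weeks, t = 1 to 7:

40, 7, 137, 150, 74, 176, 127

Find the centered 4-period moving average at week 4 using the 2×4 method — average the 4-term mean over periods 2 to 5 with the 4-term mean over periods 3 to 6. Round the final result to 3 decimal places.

Sum over 2–5: 7 + 137 + 150 + 74 = 368
Sum over 3–6: 137 + 150 + 74 + 176 = 537
CMA at t=4 = (368 + 537) / (2·4) = 905 / 8 = 113.125

113.125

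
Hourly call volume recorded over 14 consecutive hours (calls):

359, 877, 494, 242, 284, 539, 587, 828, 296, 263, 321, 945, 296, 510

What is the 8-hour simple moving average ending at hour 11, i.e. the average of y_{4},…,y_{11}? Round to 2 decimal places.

Sum of periods 4–11: 242 + 284 + 539 + 587 + 828 + 296 + 263 + 321 = 3360
Divide by 8: 3360 / 8 = 420.00

420.00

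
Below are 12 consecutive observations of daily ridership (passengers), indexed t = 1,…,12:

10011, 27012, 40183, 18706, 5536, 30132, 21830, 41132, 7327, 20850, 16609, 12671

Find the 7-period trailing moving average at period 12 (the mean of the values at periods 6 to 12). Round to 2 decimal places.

21507.29

Sum of periods 6–12: 30132 + 21830 + 41132 + 7327 + 20850 + 16609 + 12671 = 150551
Divide by 7: 150551 / 7 = 21507.29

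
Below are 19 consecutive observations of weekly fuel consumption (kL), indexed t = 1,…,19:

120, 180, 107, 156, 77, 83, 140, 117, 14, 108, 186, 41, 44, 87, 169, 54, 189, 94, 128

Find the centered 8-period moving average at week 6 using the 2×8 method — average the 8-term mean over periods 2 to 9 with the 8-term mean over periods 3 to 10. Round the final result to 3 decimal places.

104.750

Sum over 2–9: 180 + 107 + 156 + 77 + 83 + 140 + 117 + 14 = 874
Sum over 3–10: 107 + 156 + 77 + 83 + 140 + 117 + 14 + 108 = 802
CMA at t=6 = (874 + 802) / (2·8) = 1676 / 16 = 104.750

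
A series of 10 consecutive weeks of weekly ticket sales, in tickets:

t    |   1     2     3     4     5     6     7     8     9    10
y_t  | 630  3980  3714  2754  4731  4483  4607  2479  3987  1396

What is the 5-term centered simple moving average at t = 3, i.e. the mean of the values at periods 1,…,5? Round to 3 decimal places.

Sum of periods 1–5: 630 + 3980 + 3714 + 2754 + 4731 = 15809
Divide by 5: 15809 / 5 = 3161.800

3161.800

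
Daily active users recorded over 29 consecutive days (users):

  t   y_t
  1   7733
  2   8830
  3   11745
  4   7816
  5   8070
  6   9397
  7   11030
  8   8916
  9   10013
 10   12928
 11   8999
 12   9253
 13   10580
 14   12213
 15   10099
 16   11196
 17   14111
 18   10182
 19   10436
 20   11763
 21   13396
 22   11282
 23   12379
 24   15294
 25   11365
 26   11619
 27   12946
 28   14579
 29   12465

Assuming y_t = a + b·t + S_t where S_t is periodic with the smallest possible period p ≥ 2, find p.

7

First differences y_{t+1} − y_t: 1097, 2915, -3929, 254, 1327, 1633, -2114, 1097, 2915, -3929, 254, 1327, 1633, -2114, 1097, 2915, …
The difference pattern repeats every 7 terms and not for any smaller step, so p = 7.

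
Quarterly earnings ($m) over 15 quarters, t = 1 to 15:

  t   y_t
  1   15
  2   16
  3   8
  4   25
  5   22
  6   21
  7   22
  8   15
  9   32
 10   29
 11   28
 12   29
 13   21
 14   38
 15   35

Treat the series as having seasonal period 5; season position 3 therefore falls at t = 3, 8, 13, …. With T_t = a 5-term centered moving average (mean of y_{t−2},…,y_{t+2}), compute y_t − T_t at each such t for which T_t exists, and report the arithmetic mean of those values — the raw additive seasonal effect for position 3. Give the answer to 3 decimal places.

Season position 3 occurs at t = 3, 8, 13 (where T_t is defined).
t=3: T_3 = 17.20000; y_3 − T_3 = 8 − 17.20000 = -9.20000
t=8: T_8 = 23.80000; y_8 − T_8 = 15 − 23.80000 = -8.80000
t=13: T_13 = 30.20000; y_13 − T_13 = 21 − 30.20000 = -9.20000
Mean deviation: (-9.20000 + -8.80000 + -9.20000) / 3 = -9.067

-9.067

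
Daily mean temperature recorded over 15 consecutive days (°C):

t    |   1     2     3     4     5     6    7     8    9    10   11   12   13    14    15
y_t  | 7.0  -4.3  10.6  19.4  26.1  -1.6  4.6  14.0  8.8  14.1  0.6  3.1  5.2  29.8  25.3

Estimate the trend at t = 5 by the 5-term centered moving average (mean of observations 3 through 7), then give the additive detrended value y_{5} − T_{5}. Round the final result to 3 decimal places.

Trend T_5 = (10.6 + 19.4 + 26.1 + (-1.6) + 4.6) / 5 = 59.1/5 = 11.82000
Detrended value: 26.1 − 11.82000 = 14.280

14.280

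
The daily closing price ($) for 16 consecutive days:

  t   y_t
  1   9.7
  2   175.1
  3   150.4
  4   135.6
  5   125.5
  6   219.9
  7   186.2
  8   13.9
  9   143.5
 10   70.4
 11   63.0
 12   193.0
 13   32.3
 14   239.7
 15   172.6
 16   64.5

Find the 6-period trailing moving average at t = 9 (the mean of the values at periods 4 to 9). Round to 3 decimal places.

137.433

Sum of periods 4–9: 135.6 + 125.5 + 219.9 + 186.2 + 13.9 + 143.5 = 824.6
Divide by 6: 824.6 / 6 = 137.433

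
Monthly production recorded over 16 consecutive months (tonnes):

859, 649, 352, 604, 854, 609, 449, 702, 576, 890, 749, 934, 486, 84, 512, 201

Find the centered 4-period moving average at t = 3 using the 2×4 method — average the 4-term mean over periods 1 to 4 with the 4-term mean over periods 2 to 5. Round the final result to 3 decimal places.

615.375

Sum over 1–4: 859 + 649 + 352 + 604 = 2464
Sum over 2–5: 649 + 352 + 604 + 854 = 2459
CMA at t=3 = (2464 + 2459) / (2·4) = 4923 / 8 = 615.375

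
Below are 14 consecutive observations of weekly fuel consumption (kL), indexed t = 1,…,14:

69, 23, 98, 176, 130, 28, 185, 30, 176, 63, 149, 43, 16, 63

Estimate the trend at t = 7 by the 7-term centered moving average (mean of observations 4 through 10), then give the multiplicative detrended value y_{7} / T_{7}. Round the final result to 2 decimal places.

1.64

Trend T_7 = (176 + 130 + 28 + 185 + 30 + 176 + 63) / 7 = 788/7 = 112.5714
Ratio to trend: 185 / 112.5714 = 1.64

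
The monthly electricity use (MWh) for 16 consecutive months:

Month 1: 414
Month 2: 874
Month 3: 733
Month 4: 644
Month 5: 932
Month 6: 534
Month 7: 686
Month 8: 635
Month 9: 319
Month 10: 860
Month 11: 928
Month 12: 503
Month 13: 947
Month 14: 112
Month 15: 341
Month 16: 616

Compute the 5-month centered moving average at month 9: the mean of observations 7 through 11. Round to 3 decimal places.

Sum of periods 7–11: 686 + 635 + 319 + 860 + 928 = 3428
Divide by 5: 3428 / 5 = 685.600

685.600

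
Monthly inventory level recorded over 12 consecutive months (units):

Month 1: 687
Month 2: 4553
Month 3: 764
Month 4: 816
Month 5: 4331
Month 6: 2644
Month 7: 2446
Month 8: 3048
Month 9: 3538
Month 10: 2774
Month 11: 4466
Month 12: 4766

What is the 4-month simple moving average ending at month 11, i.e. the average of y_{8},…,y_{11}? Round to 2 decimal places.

3456.50

Sum of periods 8–11: 3048 + 3538 + 2774 + 4466 = 13826
Divide by 4: 13826 / 4 = 3456.50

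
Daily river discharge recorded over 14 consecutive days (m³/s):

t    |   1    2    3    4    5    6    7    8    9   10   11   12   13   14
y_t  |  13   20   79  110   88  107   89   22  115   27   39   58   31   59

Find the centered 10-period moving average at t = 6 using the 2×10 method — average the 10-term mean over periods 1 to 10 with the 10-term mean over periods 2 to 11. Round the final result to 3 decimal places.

Sum over 1–10: 13 + 20 + 79 + 110 + 88 + 107 + 89 + 22 + 115 + 27 = 670
Sum over 2–11: 20 + 79 + 110 + 88 + 107 + 89 + 22 + 115 + 27 + 39 = 696
CMA at t=6 = (670 + 696) / (2·10) = 1366 / 20 = 68.300

68.300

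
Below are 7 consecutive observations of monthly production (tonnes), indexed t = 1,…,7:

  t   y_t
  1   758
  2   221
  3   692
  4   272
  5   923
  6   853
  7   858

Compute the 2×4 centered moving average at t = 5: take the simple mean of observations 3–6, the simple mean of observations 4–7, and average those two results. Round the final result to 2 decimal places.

705.75

Sum over 3–6: 692 + 272 + 923 + 853 = 2740
Sum over 4–7: 272 + 923 + 853 + 858 = 2906
CMA at t=5 = (2740 + 2906) / (2·4) = 5646 / 8 = 705.75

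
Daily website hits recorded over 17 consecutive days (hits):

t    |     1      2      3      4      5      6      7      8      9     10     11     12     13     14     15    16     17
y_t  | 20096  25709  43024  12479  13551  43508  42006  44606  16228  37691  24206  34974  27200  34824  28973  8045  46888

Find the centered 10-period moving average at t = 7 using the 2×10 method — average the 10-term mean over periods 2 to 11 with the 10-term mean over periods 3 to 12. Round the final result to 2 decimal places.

30764.05

Sum over 2–11: 25709 + 43024 + 12479 + 13551 + 43508 + 42006 + 44606 + 16228 + 37691 + 24206 = 303008
Sum over 3–12: 43024 + 12479 + 13551 + 43508 + 42006 + 44606 + 16228 + 37691 + 24206 + 34974 = 312273
CMA at t=7 = (303008 + 312273) / (2·10) = 615281 / 20 = 30764.05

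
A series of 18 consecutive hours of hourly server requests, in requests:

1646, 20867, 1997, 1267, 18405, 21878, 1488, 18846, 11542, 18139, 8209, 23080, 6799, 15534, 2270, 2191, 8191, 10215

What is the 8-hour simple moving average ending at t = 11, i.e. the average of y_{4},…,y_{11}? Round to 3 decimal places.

Sum of periods 4–11: 1267 + 18405 + 21878 + 1488 + 18846 + 11542 + 18139 + 8209 = 99774
Divide by 8: 99774 / 8 = 12471.750

12471.750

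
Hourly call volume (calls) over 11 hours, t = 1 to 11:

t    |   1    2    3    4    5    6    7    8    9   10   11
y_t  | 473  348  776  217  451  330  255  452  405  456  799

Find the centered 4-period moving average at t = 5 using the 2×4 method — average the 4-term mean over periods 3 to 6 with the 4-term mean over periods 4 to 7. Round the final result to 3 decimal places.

378.375

Sum over 3–6: 776 + 217 + 451 + 330 = 1774
Sum over 4–7: 217 + 451 + 330 + 255 = 1253
CMA at t=5 = (1774 + 1253) / (2·4) = 3027 / 8 = 378.375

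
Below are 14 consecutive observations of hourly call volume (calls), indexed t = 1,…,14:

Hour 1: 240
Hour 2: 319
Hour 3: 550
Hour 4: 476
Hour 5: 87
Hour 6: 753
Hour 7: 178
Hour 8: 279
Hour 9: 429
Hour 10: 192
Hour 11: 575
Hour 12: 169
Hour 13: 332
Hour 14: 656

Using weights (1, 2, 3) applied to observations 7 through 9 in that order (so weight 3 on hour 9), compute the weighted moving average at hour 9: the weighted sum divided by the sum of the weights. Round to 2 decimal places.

Weighted sum: 1·178 + 2·279 + 3·429 = 178 + 558 + 1287 = 2023
Weight total: 1 + 2 + 3 = 6
WMA = 2023 / 6 = 337.17

337.17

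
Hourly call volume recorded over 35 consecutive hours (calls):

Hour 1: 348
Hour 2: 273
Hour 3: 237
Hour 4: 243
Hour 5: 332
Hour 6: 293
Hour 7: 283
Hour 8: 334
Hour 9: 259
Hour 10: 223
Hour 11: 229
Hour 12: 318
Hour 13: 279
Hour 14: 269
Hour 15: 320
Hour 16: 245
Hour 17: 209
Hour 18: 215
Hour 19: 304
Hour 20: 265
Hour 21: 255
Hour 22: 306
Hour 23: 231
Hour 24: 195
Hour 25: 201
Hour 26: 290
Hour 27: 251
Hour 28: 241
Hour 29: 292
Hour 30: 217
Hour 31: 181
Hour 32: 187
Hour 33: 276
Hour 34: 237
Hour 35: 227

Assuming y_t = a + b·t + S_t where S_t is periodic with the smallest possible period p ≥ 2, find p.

First differences y_{t+1} − y_t: -75, -36, 6, 89, -39, -10, 51, -75, -36, 6, 89, -39, -10, 51, -75, -36, …
The difference pattern repeats every 7 terms and not for any smaller step, so p = 7.

7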